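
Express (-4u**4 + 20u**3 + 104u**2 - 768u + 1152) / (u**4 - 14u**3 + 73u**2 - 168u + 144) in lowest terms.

(-4u - 24)/(u - 3)

By polynomial division,
  -4u**4 + 20u**3 + 104u**2 - 768u + 1152 = (-4)(u**4 - 14u**3 + 73u**2 - 168u + 144) + (-36u**3 + 396u**2 - 1440u + 1728)
  u**4 - 14u**3 + 73u**2 - 168u + 144 = (-(1/36)u + 1/12)(-36u**3 + 396u**2 - 1440u + 1728) + (0)
Last nonzero remainder: -36u**3 + 396u**2 - 1440u + 1728. Dividing through by -36 gives the monic gcd u**3 - 11u**2 + 40u - 48.
Cancel u**3 - 11u**2 + 40u - 48 from numerator and denominator to get the reduced form.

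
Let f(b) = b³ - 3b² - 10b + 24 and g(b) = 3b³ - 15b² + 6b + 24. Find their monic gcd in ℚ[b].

b² - 6b + 8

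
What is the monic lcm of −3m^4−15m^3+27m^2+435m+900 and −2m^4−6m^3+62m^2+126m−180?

m^6+10m^5+10m^4−220m^3−971m^2−630m+1800

Apply the Euclidean algorithm:
  −3m^4−15m^3+27m^2+435m+900 = (3/2)(−2m^4−6m^3+62m^2+126m−180) + (−6m^3−66m^2+246m+1170)
  −2m^4−6m^3+62m^2+126m−180 = ((1/3)m−8/3)(−6m^3−66m^2+246m+1170) + (−196m^2+392m+2940)
  −6m^3−66m^2+246m+1170 = ((3/98)m+39/98)(−196m^2+392m+2940) + (0)
Last nonzero remainder: −196m^2+392m+2940. Dividing through by −196 gives the monic gcd m^2−2m−15.
Then lcm(f, g) = f·g / gcd(f, g); expanding and making the result monic gives the answer.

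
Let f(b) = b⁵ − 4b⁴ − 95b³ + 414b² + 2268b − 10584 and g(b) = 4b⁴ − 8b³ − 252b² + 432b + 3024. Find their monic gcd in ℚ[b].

b³ − 5b² − 48b + 252

By polynomial division,
  b⁵ − 4b⁴ − 95b³ + 414b² + 2268b − 10584 = ((1/4)b − 1/2)(4b⁴ − 8b³ − 252b² + 432b + 3024) + (−36b³ + 180b² + 1728b − 9072)
  4b⁴ − 8b³ − 252b² + 432b + 3024 = (−(1/9)b − 1/3)(−36b³ + 180b² + 1728b − 9072) + (0)
Last nonzero remainder: −36b³ + 180b² + 1728b − 9072. Dividing through by −36 gives the monic gcd b³ − 5b² − 48b + 252.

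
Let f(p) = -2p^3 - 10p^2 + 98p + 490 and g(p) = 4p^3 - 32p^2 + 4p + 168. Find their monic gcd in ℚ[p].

Apply the Euclidean algorithm:
  -2p^3 - 10p^2 + 98p + 490 = (-1/2)(4p^3 - 32p^2 + 4p + 168) + (-26p^2 + 100p + 574)
  4p^3 - 32p^2 + 4p + 168 = (-(2/13)p + 108/169)(-26p^2 + 100p + 574) + ((4800/169)p - 33600/169)
  -26p^2 + 100p + 574 = (-(2197/2400)p - 6929/2400)((4800/169)p - 33600/169) + (0)
Last nonzero remainder: (4800/169)p - 33600/169. Dividing through by 4800/169 gives the monic gcd p - 7.

p - 7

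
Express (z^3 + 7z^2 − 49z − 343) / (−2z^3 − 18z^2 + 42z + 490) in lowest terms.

(−z + 7)/(2z − 10)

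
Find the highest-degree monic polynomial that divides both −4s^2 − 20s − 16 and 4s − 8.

1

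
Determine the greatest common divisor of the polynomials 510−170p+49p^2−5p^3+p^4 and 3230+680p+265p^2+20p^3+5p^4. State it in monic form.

Euclidean algorithm in ℚ[p]:
  p^4−5p^3+49p^2−170p+510 = (1/5)(5p^4+20p^3+265p^2+680p+3230) + (−9p^3−4p^2−306p−136)
  5p^4+20p^3+265p^2+680p+3230 = (−(5/9)p−160/81)(−9p^3−4p^2−306p−136) + ((7055/81)p^2+239870/81)
  −9p^3−4p^2−306p−136 = (−(729/7055)p−324/7055)((7055/81)p^2+239870/81) + (0)
Last nonzero remainder: (7055/81)p^2+239870/81. Dividing through by 7055/81 gives the monic gcd p^2+34.

34+p^2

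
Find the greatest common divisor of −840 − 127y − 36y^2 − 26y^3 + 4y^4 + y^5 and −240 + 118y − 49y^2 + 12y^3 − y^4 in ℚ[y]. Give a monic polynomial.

Apply the Euclidean algorithm:
  y^5 + 4y^4 − 26y^3 − 36y^2 − 127y − 840 = (−y − 16)(−y^4 + 12y^3 − 49y^2 + 118y − 240) + (117y^3 − 702y^2 + 1521y − 4680)
  −y^4 + 12y^3 − 49y^2 + 118y − 240 = (−(1/117)y + 2/39)(117y^3 − 702y^2 + 1521y − 4680) + (0)
Last nonzero remainder: 117y^3 − 702y^2 + 1521y − 4680. Dividing through by 117 gives the monic gcd y^3 − 6y^2 + 13y − 40.

−40 + 13y − 6y^2 + y^3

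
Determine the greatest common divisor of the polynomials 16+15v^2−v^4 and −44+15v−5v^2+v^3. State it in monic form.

Repeated division with remainder:
  −v^4+15v^2+16 = (−v−5)(v^3−5v^2+15v−44) + (5v^2+31v−204)
  v^3−5v^2+15v−44 = ((1/5)v−56/25)(5v^2+31v−204) + ((3131/25)v−12524/25)
  5v^2+31v−204 = ((125/3131)v+1275/3131)((3131/25)v−12524/25) + (0)
Last nonzero remainder: (3131/25)v−12524/25. Dividing through by 3131/25 gives the monic gcd v−4.

−4+v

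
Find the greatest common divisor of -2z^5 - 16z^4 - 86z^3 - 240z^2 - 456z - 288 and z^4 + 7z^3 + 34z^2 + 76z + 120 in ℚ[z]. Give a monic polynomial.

By polynomial division,
  -2z^5 - 16z^4 - 86z^3 - 240z^2 - 456z - 288 = (-2z - 2)(z^4 + 7z^3 + 34z^2 + 76z + 120) + (-4z^3 - 20z^2 - 64z - 48)
  z^4 + 7z^3 + 34z^2 + 76z + 120 = (-(1/4)z - 1/2)(-4z^3 - 20z^2 - 64z - 48) + (8z^2 + 32z + 96)
  -4z^3 - 20z^2 - 64z - 48 = (-(1/2)z - 1/2)(8z^2 + 32z + 96) + (0)
Last nonzero remainder: 8z^2 + 32z + 96. Dividing through by 8 gives the monic gcd z^2 + 4z + 12.

z^2 + 4z + 12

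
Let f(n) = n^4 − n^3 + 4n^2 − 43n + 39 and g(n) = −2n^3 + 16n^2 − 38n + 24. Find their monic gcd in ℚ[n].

n^2 − 4n + 3

Repeated division with remainder:
  n^4 − n^3 + 4n^2 − 43n + 39 = (−(1/2)n − 7/2)(−2n^3 + 16n^2 − 38n + 24) + (41n^2 − 164n + 123)
  −2n^3 + 16n^2 − 38n + 24 = (−(2/41)n + 8/41)(41n^2 − 164n + 123) + (0)
Last nonzero remainder: 41n^2 − 164n + 123. Dividing through by 41 gives the monic gcd n^2 − 4n + 3.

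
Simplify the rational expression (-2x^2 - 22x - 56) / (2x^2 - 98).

(-x - 4)/(x - 7)

Repeated division with remainder:
  -2x^2 - 22x - 56 = (-1)(2x^2 - 98) + (-22x - 154)
  2x^2 - 98 = (-(1/11)x + 7/11)(-22x - 154) + (0)
Last nonzero remainder: -22x - 154. Dividing through by -22 gives the monic gcd x + 7.
Cancel x + 7 from numerator and denominator to get the reduced form.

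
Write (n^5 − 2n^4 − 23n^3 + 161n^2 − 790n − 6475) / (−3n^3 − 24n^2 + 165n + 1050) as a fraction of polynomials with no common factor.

Repeated division with remainder:
  n^5 − 2n^4 − 23n^3 + 161n^2 − 790n − 6475 = (−(1/3)n^2 + (10/3)n − 112/3)(−3n^3 − 24n^2 + 165n + 1050) + (−935n^2 + 1870n + 32725)
  −3n^3 − 24n^2 + 165n + 1050 = ((3/935)n + 6/187)(−935n^2 + 1870n + 32725) + (0)
Last nonzero remainder: −935n^2 + 1870n + 32725. Dividing through by −935 gives the monic gcd n^2 − 2n − 35.
Cancel n^2 − 2n − 35 from numerator and denominator to get the reduced form.

(−n^3 − 12n − 185)/(3n + 30)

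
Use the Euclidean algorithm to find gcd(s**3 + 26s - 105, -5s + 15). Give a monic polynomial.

s - 3

Apply the Euclidean algorithm:
  s**3 + 26s - 105 = (-(1/5)s**2 - (3/5)s - 7)(-5s + 15) + (0)
Last nonzero remainder: -5s + 15. Dividing through by -5 gives the monic gcd s - 3.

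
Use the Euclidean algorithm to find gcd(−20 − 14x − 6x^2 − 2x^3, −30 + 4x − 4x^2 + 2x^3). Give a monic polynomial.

5 + x + x^2

Apply the Euclidean algorithm:
  −2x^3 − 6x^2 − 14x − 20 = (−1)(2x^3 − 4x^2 + 4x − 30) + (−10x^2 − 10x − 50)
  2x^3 − 4x^2 + 4x − 30 = (−(1/5)x + 3/5)(−10x^2 − 10x − 50) + (0)
Last nonzero remainder: −10x^2 − 10x − 50. Dividing through by −10 gives the monic gcd x^2 + x + 5.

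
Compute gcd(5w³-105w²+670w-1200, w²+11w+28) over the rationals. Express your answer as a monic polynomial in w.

Apply the Euclidean algorithm:
  5w³-105w²+670w-1200 = (5w-160)(w²+11w+28) + (2290w+3280)
  w²+11w+28 = ((1/2290)w+2191/524410)(2290w+3280) + (749700/52441)
  2290w+3280 = ((12008989/74970)w+8600324/37485)(749700/52441) + (0)
The last nonzero remainder is the constant 749700/52441, so the polynomials are coprime and gcd = 1.

1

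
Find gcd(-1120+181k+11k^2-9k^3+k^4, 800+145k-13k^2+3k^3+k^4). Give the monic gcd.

160-3k-2k^2+k^3

Apply the Euclidean algorithm:
  k^4-9k^3+11k^2+181k-1120 = (k^4+3k^3-13k^2+145k+800) + (-12k^3+24k^2+36k-1920)
  k^4+3k^3-13k^2+145k+800 = (-(1/12)k-5/12)(-12k^3+24k^2+36k-1920) + (0)
Last nonzero remainder: -12k^3+24k^2+36k-1920. Dividing through by -12 gives the monic gcd k^3-2k^2-3k+160.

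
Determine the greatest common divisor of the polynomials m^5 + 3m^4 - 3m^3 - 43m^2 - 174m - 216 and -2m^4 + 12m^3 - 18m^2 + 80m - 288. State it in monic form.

m^3 - 2m^2 + m - 36

By polynomial division,
  m^5 + 3m^4 - 3m^3 - 43m^2 - 174m - 216 = (-(1/2)m - 9/2)(-2m^4 + 12m^3 - 18m^2 + 80m - 288) + (42m^3 - 84m^2 + 42m - 1512)
  -2m^4 + 12m^3 - 18m^2 + 80m - 288 = (-(1/21)m + 4/21)(42m^3 - 84m^2 + 42m - 1512) + (0)
Last nonzero remainder: 42m^3 - 84m^2 + 42m - 1512. Dividing through by 42 gives the monic gcd m^3 - 2m^2 + m - 36.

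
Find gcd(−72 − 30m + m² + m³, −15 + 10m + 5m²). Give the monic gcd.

3 + m

Euclidean algorithm in ℚ[m]:
  m³ + m² − 30m − 72 = ((1/5)m − 1/5)(5m² + 10m − 15) + (−25m − 75)
  5m² + 10m − 15 = (−(1/5)m + 1/5)(−25m − 75) + (0)
Last nonzero remainder: −25m − 75. Dividing through by −25 gives the monic gcd m + 3.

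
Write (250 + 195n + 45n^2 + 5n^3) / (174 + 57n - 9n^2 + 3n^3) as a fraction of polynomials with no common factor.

(125 + 35n + 5n^2)/(87 - 15n + 3n^2)

Apply the Euclidean algorithm:
  5n^3 + 45n^2 + 195n + 250 = (5/3)(3n^3 - 9n^2 + 57n + 174) + (60n^2 + 100n - 40)
  3n^3 - 9n^2 + 57n + 174 = ((1/20)n - 7/30)(60n^2 + 100n - 40) + ((247/3)n + 494/3)
  60n^2 + 100n - 40 = ((180/247)n - 60/247)((247/3)n + 494/3) + (0)
Last nonzero remainder: (247/3)n + 494/3. Dividing through by 247/3 gives the monic gcd n + 2.
Cancel n + 2 from numerator and denominator to get the reduced form.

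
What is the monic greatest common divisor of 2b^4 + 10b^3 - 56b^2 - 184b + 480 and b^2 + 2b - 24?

b^2 + 2b - 24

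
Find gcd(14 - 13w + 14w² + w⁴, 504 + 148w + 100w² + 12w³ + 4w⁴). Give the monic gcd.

14 + w + w²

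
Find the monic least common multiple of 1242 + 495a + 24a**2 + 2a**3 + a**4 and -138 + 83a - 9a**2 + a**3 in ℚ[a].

-2484 + 252a + 447a**2 + 20a**3 + a**5

Euclidean algorithm in ℚ[a]:
  a**4 + 2a**3 + 24a**2 + 495a + 1242 = (a + 11)(a**3 - 9a**2 + 83a - 138) + (40a**2 - 280a + 2760)
  a**3 - 9a**2 + 83a - 138 = ((1/40)a - 1/20)(40a**2 - 280a + 2760) + (0)
Last nonzero remainder: 40a**2 - 280a + 2760. Dividing through by 40 gives the monic gcd a**2 - 7a + 69.
Then lcm(f, g) = f·g / gcd(f, g); expanding and making the result monic gives the answer.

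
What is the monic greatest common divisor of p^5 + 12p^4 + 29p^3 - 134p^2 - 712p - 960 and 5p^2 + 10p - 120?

p^2 + 2p - 24

Euclidean algorithm in ℚ[p]:
  p^5 + 12p^4 + 29p^3 - 134p^2 - 712p - 960 = ((1/5)p^3 + 2p^2 + (33/5)p + 8)(5p^2 + 10p - 120) + (0)
Last nonzero remainder: 5p^2 + 10p - 120. Dividing through by 5 gives the monic gcd p^2 + 2p - 24.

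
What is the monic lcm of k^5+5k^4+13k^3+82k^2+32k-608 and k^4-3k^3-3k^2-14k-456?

k^6-k^5-17k^4+4k^3-460k^2-800k+3648

By polynomial division,
  k^5+5k^4+13k^3+82k^2+32k-608 = (k+8)(k^4-3k^3-3k^2-14k-456) + (40k^3+120k^2+600k+3040)
  k^4-3k^3-3k^2-14k-456 = ((1/40)k-3/20)(40k^3+120k^2+600k+3040) + (0)
Last nonzero remainder: 40k^3+120k^2+600k+3040. Dividing through by 40 gives the monic gcd k^3+3k^2+15k+76.
Then lcm(f, g) = f·g / gcd(f, g); expanding and making the result monic gives the answer.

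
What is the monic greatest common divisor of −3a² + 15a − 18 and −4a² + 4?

By polynomial division,
  −3a² + 15a − 18 = (3/4)(−4a² + 4) + (15a − 21)
  −4a² + 4 = (−(4/15)a − 28/75)(15a − 21) + (−96/25)
  15a − 21 = (−(125/32)a + 175/32)(−96/25) + (0)
The last nonzero remainder is the constant −96/25, so the polynomials are coprime and gcd = 1.

1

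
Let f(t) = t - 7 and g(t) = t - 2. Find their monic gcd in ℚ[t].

Repeated division with remainder:
  t - 7 = (t - 2) + (-5)
  t - 2 = (-(1/5)t + 2/5)(-5) + (0)
The last nonzero remainder is the constant -5, so the polynomials are coprime and gcd = 1.

1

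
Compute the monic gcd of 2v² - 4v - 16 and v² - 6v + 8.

v - 4

Euclidean algorithm in ℚ[v]:
  2v² - 4v - 16 = (2)(v² - 6v + 8) + (8v - 32)
  v² - 6v + 8 = ((1/8)v - 1/4)(8v - 32) + (0)
Last nonzero remainder: 8v - 32. Dividing through by 8 gives the monic gcd v - 4.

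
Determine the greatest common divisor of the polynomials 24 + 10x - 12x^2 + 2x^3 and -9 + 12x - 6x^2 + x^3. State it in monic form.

By polynomial division,
  2x^3 - 12x^2 + 10x + 24 = (2)(x^3 - 6x^2 + 12x - 9) + (-14x + 42)
  x^3 - 6x^2 + 12x - 9 = (-(1/14)x^2 + (3/14)x - 3/14)(-14x + 42) + (0)
Last nonzero remainder: -14x + 42. Dividing through by -14 gives the monic gcd x - 3.

-3 + x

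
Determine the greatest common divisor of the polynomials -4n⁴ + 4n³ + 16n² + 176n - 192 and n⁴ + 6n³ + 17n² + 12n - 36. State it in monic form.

By polynomial division,
  -4n⁴ + 4n³ + 16n² + 176n - 192 = (-4)(n⁴ + 6n³ + 17n² + 12n - 36) + (28n³ + 84n² + 224n - 336)
  n⁴ + 6n³ + 17n² + 12n - 36 = ((1/28)n + 3/28)(28n³ + 84n² + 224n - 336) + (0)
Last nonzero remainder: 28n³ + 84n² + 224n - 336. Dividing through by 28 gives the monic gcd n³ + 3n² + 8n - 12.

n³ + 3n² + 8n - 12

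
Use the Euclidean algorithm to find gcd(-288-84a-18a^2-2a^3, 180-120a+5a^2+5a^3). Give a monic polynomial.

6+a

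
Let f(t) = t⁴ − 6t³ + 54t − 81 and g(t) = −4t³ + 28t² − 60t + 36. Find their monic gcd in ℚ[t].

By polynomial division,
  t⁴ − 6t³ + 54t − 81 = (−(1/4)t − 1/4)(−4t³ + 28t² − 60t + 36) + (−8t² + 48t − 72)
  −4t³ + 28t² − 60t + 36 = ((1/2)t − 1/2)(−8t² + 48t − 72) + (0)
Last nonzero remainder: −8t² + 48t − 72. Dividing through by −8 gives the monic gcd t² − 6t + 9.

t² − 6t + 9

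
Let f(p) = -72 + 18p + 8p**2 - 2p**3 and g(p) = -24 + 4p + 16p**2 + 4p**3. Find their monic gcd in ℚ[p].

3 + p

Euclidean algorithm in ℚ[p]:
  -2p**3 + 8p**2 + 18p - 72 = (-1/2)(4p**3 + 16p**2 + 4p - 24) + (16p**2 + 20p - 84)
  4p**3 + 16p**2 + 4p - 24 = ((1/4)p + 11/16)(16p**2 + 20p - 84) + ((45/4)p + 135/4)
  16p**2 + 20p - 84 = ((64/45)p - 112/45)((45/4)p + 135/4) + (0)
Last nonzero remainder: (45/4)p + 135/4. Dividing through by 45/4 gives the monic gcd p + 3.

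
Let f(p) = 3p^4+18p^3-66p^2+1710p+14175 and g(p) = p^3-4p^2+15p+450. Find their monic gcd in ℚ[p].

p^2-10p+75

Euclidean algorithm in ℚ[p]:
  3p^4+18p^3-66p^2+1710p+14175 = (3p+30)(p^3-4p^2+15p+450) + (9p^2-90p+675)
  p^3-4p^2+15p+450 = ((1/9)p+2/3)(9p^2-90p+675) + (0)
Last nonzero remainder: 9p^2-90p+675. Dividing through by 9 gives the monic gcd p^2-10p+75.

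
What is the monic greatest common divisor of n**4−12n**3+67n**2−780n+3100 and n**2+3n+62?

n**2+3n+62

By polynomial division,
  n**4−12n**3+67n**2−780n+3100 = (n**2−15n+50)(n**2+3n+62) + (0)
The last nonzero remainder n**2+3n+62 is already monic.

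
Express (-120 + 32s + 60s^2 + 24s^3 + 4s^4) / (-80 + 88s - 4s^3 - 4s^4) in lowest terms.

(-3 - s)/(-2 + s)

Euclidean algorithm in ℚ[s]:
  4s^4 + 24s^3 + 60s^2 + 32s - 120 = (-1)(-4s^4 - 4s^3 + 88s - 80) + (20s^3 + 60s^2 + 120s - 200)
  -4s^4 - 4s^3 + 88s - 80 = (-(1/5)s + 2/5)(20s^3 + 60s^2 + 120s - 200) + (0)
Last nonzero remainder: 20s^3 + 60s^2 + 120s - 200. Dividing through by 20 gives the monic gcd s^3 + 3s^2 + 6s - 10.
Cancel s^3 + 3s^2 + 6s - 10 from numerator and denominator to get the reduced form.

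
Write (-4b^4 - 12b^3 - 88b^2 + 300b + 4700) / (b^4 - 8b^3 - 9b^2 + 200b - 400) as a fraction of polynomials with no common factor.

(-4b^2 - 12b - 188)/(b^2 - 8b + 16)

Repeated division with remainder:
  -4b^4 - 12b^3 - 88b^2 + 300b + 4700 = (-4)(b^4 - 8b^3 - 9b^2 + 200b - 400) + (-44b^3 - 124b^2 + 1100b + 3100)
  b^4 - 8b^3 - 9b^2 + 200b - 400 = (-(1/44)b + 119/484)(-44b^3 - 124b^2 + 1100b + 3100) + ((5625/121)b^2 - 140625/121)
  -44b^3 - 124b^2 + 1100b + 3100 = (-(5324/5625)b - 15004/5625)((5625/121)b^2 - 140625/121) + (0)
Last nonzero remainder: (5625/121)b^2 - 140625/121. Dividing through by 5625/121 gives the monic gcd b^2 - 25.
Cancel b^2 - 25 from numerator and denominator to get the reduced form.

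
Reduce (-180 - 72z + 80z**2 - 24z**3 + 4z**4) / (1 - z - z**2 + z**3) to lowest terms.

(-180 + 108z - 28z**2 + 4z**3)/(1 - 2z + z**2)

Apply the Euclidean algorithm:
  4z**4 - 24z**3 + 80z**2 - 72z - 180 = (4z - 20)(z**3 - z**2 - z + 1) + (64z**2 - 96z - 160)
  z**3 - z**2 - z + 1 = ((1/64)z + 1/128)(64z**2 - 96z - 160) + ((9/4)z + 9/4)
  64z**2 - 96z - 160 = ((256/9)z - 640/9)((9/4)z + 9/4) + (0)
Last nonzero remainder: (9/4)z + 9/4. Dividing through by 9/4 gives the monic gcd z + 1.
Cancel z + 1 from numerator and denominator to get the reduced form.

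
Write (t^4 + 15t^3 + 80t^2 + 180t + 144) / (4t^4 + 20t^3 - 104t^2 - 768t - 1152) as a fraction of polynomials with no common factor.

(t^2 + 8t + 12)/(4t^2 - 8t - 96)

Repeated division with remainder:
  t^4 + 15t^3 + 80t^2 + 180t + 144 = (1/4)(4t^4 + 20t^3 - 104t^2 - 768t - 1152) + (10t^3 + 106t^2 + 372t + 432)
  4t^4 + 20t^3 - 104t^2 - 768t - 1152 = ((2/5)t - 56/25)(10t^3 + 106t^2 + 372t + 432) + (-(384/25)t^2 - (2688/25)t - 4608/25)
  10t^3 + 106t^2 + 372t + 432 = (-(125/192)t - 75/32)(-(384/25)t^2 - (2688/25)t - 4608/25) + (0)
Last nonzero remainder: -(384/25)t^2 - (2688/25)t - 4608/25. Dividing through by -384/25 gives the monic gcd t^2 + 7t + 12.
Cancel t^2 + 7t + 12 from numerator and denominator to get the reduced form.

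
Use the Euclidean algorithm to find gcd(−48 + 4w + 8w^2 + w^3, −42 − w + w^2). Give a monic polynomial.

6 + w

By polynomial division,
  w^3 + 8w^2 + 4w − 48 = (w + 9)(w^2 − w − 42) + (55w + 330)
  w^2 − w − 42 = ((1/55)w − 7/55)(55w + 330) + (0)
Last nonzero remainder: 55w + 330. Dividing through by 55 gives the monic gcd w + 6.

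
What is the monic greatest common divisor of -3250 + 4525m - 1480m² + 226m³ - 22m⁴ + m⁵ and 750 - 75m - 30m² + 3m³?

By polynomial division,
  m⁵ - 22m⁴ + 226m³ - 1480m² + 4525m - 3250 = ((1/3)m² - 4m + 131/3)(3m³ - 30m² - 75m + 750) + (-720m² + 10800m - 36000)
  3m³ - 30m² - 75m + 750 = (-(1/240)m - 1/48)(-720m² + 10800m - 36000) + (0)
Last nonzero remainder: -720m² + 10800m - 36000. Dividing through by -720 gives the monic gcd m² - 15m + 50.

50 - 15m + m²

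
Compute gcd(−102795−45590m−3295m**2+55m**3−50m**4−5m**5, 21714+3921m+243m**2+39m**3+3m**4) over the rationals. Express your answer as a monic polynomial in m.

Apply the Euclidean algorithm:
  −5m**5−50m**4+55m**3−3295m**2−45590m−102795 = (−(5/3)m+5)(3m**4+39m**3+243m**2+3921m+21714) + (265m**3+2025m**2−29005m−211365)
  3m**4+39m**3+243m**2+3921m+21714 = ((3/265)m+852/14045)(265m**3+2025m**2−29005m−211365) + ((1259886/2809)m**2+(22677948/2809)m+97011222/2809)
  265m**3+2025m**2−29005m−211365 = ((744385/1259886)m−2570235/419962)((1259886/2809)m**2+(22677948/2809)m+97011222/2809) + (0)
Last nonzero remainder: (1259886/2809)m**2+(22677948/2809)m+97011222/2809. Dividing through by 1259886/2809 gives the monic gcd m**2+18m+77.

77+18m+m**2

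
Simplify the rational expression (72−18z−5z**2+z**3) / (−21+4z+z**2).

(−24−2z+z**2)/(7+z)

Euclidean algorithm in ℚ[z]:
  z**3−5z**2−18z+72 = (z−9)(z**2+4z−21) + (39z−117)
  z**2+4z−21 = ((1/39)z+7/39)(39z−117) + (0)
Last nonzero remainder: 39z−117. Dividing through by 39 gives the monic gcd z−3.
Cancel z−3 from numerator and denominator to get the reduced form.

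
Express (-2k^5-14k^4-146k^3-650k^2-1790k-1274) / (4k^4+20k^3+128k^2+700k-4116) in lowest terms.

(-k^3-6k^2-18k-13)/(2k^2+8k-42)

Apply the Euclidean algorithm:
  -2k^5-14k^4-146k^3-650k^2-1790k-1274 = (-(1/2)k-1)(4k^4+20k^3+128k^2+700k-4116) + (-62k^3-172k^2-3148k-5390)
  4k^4+20k^3+128k^2+700k-4116 = (-(2/31)k-138/961)(-62k^3-172k^2-3148k-5390) + (-(95904/961)k^2-(95904/961)k-4699296/961)
  -62k^3-172k^2-3148k-5390 = ((29791/47952)k+52855/47952)(-(95904/961)k^2-(95904/961)k-4699296/961) + (0)
Last nonzero remainder: -(95904/961)k^2-(95904/961)k-4699296/961. Dividing through by -95904/961 gives the monic gcd k^2+k+49.
Cancel k^2+k+49 from numerator and denominator to get the reduced form.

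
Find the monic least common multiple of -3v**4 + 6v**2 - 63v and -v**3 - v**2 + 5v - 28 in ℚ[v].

v**5 + 4v**4 - 2v**3 + 13v**2 + 84v

By polynomial division,
  -3v**4 + 6v**2 - 63v = (3v - 3)(-v**3 - v**2 + 5v - 28) + (-12v**2 + 36v - 84)
  -v**3 - v**2 + 5v - 28 = ((1/12)v + 1/3)(-12v**2 + 36v - 84) + (0)
Last nonzero remainder: -12v**2 + 36v - 84. Dividing through by -12 gives the monic gcd v**2 - 3v + 7.
Then lcm(f, g) = f·g / gcd(f, g); expanding and making the result monic gives the answer.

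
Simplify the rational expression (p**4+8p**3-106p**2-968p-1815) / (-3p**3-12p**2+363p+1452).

By polynomial division,
  p**4+8p**3-106p**2-968p-1815 = (-(1/3)p-4/3)(-3p**3-12p**2+363p+1452) + (-p**2+121)
  -3p**3-12p**2+363p+1452 = (3p+12)(-p**2+121) + (0)
Last nonzero remainder: -p**2+121. Dividing through by -1 gives the monic gcd p**2-121.
Cancel p**2-121 from numerator and denominator to get the reduced form.

(-p**2-8p-15)/(3p+12)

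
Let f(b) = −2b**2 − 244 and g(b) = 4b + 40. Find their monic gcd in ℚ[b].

1

Euclidean algorithm in ℚ[b]:
  −2b**2 − 244 = (−(1/2)b + 5)(4b + 40) + (−444)
  4b + 40 = (−(1/111)b − 10/111)(−444) + (0)
The last nonzero remainder is the constant −444, so the polynomials are coprime and gcd = 1.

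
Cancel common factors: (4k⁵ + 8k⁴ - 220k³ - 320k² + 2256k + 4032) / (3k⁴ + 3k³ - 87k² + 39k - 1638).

(4k³ + 4k² - 56k - 96)/(3k² + 39)

Euclidean algorithm in ℚ[k]:
  4k⁵ + 8k⁴ - 220k³ - 320k² + 2256k + 4032 = ((4/3)k + 4/3)(3k⁴ + 3k³ - 87k² + 39k - 1638) + (-108k³ - 256k² + 4388k + 6216)
  3k⁴ + 3k³ - 87k² + 39k - 1638 = (-(1/36)k + 37/972)(-108k³ - 256k² + 4388k + 6216) + ((10846/243)k² + (10846/243)k - 151844/81)
  -108k³ - 256k² + 4388k + 6216 = (-(13122/5423)k - 17982/5423)((10846/243)k² + (10846/243)k - 151844/81) + (0)
Last nonzero remainder: (10846/243)k² + (10846/243)k - 151844/81. Dividing through by 10846/243 gives the monic gcd k² + k - 42.
Cancel k² + k - 42 from numerator and denominator to get the reduced form.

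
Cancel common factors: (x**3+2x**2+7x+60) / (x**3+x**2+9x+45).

(x+4)/(x+3)

Euclidean algorithm in ℚ[x]:
  x**3+2x**2+7x+60 = (x**3+x**2+9x+45) + (x**2-2x+15)
  x**3+x**2+9x+45 = (x+3)(x**2-2x+15) + (0)
The last nonzero remainder x**2-2x+15 is already monic.
Cancel x**2-2x+15 from numerator and denominator to get the reduced form.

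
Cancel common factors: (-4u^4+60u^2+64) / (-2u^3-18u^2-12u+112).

Euclidean algorithm in ℚ[u]:
  -4u^4+60u^2+64 = (2u-18)(-2u^3-18u^2-12u+112) + (-240u^2-440u+2080)
  -2u^3-18u^2-12u+112 = ((1/120)u+43/720)(-240u^2-440u+2080) + (-(55/18)u-110/9)
  -240u^2-440u+2080 = ((864/11)u-1872/11)(-(55/18)u-110/9) + (0)
Last nonzero remainder: -(55/18)u-110/9. Dividing through by -55/18 gives the monic gcd u+4.
Cancel u+4 from numerator and denominator to get the reduced form.

(2u^3-8u^2+2u-8)/(u^2+5u-14)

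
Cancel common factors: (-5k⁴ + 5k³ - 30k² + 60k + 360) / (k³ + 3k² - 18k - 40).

(-5k³ + 15k² - 60k + 180)/(k² + k - 20)

By polynomial division,
  -5k⁴ + 5k³ - 30k² + 60k + 360 = (-5k + 20)(k³ + 3k² - 18k - 40) + (-180k² + 220k + 1160)
  k³ + 3k² - 18k - 40 = (-(1/180)k - 19/810)(-180k² + 220k + 1160) + (-(518/81)k - 1036/81)
  -180k² + 220k + 1160 = ((7290/259)k - 23490/259)(-(518/81)k - 1036/81) + (0)
Last nonzero remainder: -(518/81)k - 1036/81. Dividing through by -518/81 gives the monic gcd k + 2.
Cancel k + 2 from numerator and denominator to get the reduced form.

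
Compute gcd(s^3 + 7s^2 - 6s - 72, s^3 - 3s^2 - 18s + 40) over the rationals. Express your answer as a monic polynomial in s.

s + 4

Apply the Euclidean algorithm:
  s^3 + 7s^2 - 6s - 72 = (s^3 - 3s^2 - 18s + 40) + (10s^2 + 12s - 112)
  s^3 - 3s^2 - 18s + 40 = ((1/10)s - 21/50)(10s^2 + 12s - 112) + (-(44/25)s - 176/25)
  10s^2 + 12s - 112 = (-(125/22)s + 175/11)(-(44/25)s - 176/25) + (0)
Last nonzero remainder: -(44/25)s - 176/25. Dividing through by -44/25 gives the monic gcd s + 4.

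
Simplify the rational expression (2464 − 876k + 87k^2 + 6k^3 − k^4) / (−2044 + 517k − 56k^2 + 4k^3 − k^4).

Euclidean algorithm in ℚ[k]:
  −k^4 + 6k^3 + 87k^2 − 876k + 2464 = (−k^4 + 4k^3 − 56k^2 + 517k − 2044) + (2k^3 + 143k^2 − 1393k + 4508)
  −k^4 + 4k^3 − 56k^2 + 517k − 2044 = (−(1/2)k + 151/4)(2k^3 + 143k^2 − 1393k + 4508) + (−(24603/4)k^2 + (221427/4)k − 172221)
  2k^3 + 143k^2 − 1393k + 4508 = (−(8/24603)k − 644/24603)(−(24603/4)k^2 + (221427/4)k − 172221) + (0)
Last nonzero remainder: −(24603/4)k^2 + (221427/4)k − 172221. Dividing through by −24603/4 gives the monic gcd k^2 − 9k + 28.
Cancel k^2 − 9k + 28 from numerator and denominator to get the reduced form.

(−88 + 3k + k^2)/(73 + 5k + k^2)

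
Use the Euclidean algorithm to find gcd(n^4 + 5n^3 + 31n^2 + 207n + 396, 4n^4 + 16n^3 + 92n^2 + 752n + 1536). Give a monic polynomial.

Euclidean algorithm in ℚ[n]:
  n^4 + 5n^3 + 31n^2 + 207n + 396 = (1/4)(4n^4 + 16n^3 + 92n^2 + 752n + 1536) + (n^3 + 8n^2 + 19n + 12)
  4n^4 + 16n^3 + 92n^2 + 752n + 1536 = (4n - 16)(n^3 + 8n^2 + 19n + 12) + (144n^2 + 1008n + 1728)
  n^3 + 8n^2 + 19n + 12 = ((1/144)n + 1/144)(144n^2 + 1008n + 1728) + (0)
Last nonzero remainder: 144n^2 + 1008n + 1728. Dividing through by 144 gives the monic gcd n^2 + 7n + 12.

n^2 + 7n + 12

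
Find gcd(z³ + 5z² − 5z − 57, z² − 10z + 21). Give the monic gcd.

Euclidean algorithm in ℚ[z]:
  z³ + 5z² − 5z − 57 = (z + 15)(z² − 10z + 21) + (124z − 372)
  z² − 10z + 21 = ((1/124)z − 7/124)(124z − 372) + (0)
Last nonzero remainder: 124z − 372. Dividing through by 124 gives the monic gcd z − 3.

z − 3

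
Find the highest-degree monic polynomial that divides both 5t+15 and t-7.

1

Apply the Euclidean algorithm:
  5t+15 = (5)(t-7) + (50)
  t-7 = ((1/50)t-7/50)(50) + (0)
The last nonzero remainder is the constant 50, so the polynomials are coprime and gcd = 1.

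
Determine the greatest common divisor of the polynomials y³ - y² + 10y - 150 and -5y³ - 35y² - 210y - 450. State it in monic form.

Apply the Euclidean algorithm:
  y³ - y² + 10y - 150 = (-1/5)(-5y³ - 35y² - 210y - 450) + (-8y² - 32y - 240)
  -5y³ - 35y² - 210y - 450 = ((5/8)y + 15/8)(-8y² - 32y - 240) + (0)
Last nonzero remainder: -8y² - 32y - 240. Dividing through by -8 gives the monic gcd y² + 4y + 30.

y² + 4y + 30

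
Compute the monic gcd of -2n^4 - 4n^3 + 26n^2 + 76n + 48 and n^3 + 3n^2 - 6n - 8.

n + 1

Apply the Euclidean algorithm:
  -2n^4 - 4n^3 + 26n^2 + 76n + 48 = (-2n + 2)(n^3 + 3n^2 - 6n - 8) + (8n^2 + 72n + 64)
  n^3 + 3n^2 - 6n - 8 = ((1/8)n - 3/4)(8n^2 + 72n + 64) + (40n + 40)
  8n^2 + 72n + 64 = ((1/5)n + 8/5)(40n + 40) + (0)
Last nonzero remainder: 40n + 40. Dividing through by 40 gives the monic gcd n + 1.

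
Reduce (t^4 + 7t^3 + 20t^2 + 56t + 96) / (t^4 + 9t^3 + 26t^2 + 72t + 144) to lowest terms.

(t + 4)/(t + 6)

By polynomial division,
  t^4 + 7t^3 + 20t^2 + 56t + 96 = (t^4 + 9t^3 + 26t^2 + 72t + 144) + (-2t^3 - 6t^2 - 16t - 48)
  t^4 + 9t^3 + 26t^2 + 72t + 144 = (-(1/2)t - 3)(-2t^3 - 6t^2 - 16t - 48) + (0)
Last nonzero remainder: -2t^3 - 6t^2 - 16t - 48. Dividing through by -2 gives the monic gcd t^3 + 3t^2 + 8t + 24.
Cancel t^3 + 3t^2 + 8t + 24 from numerator and denominator to get the reduced form.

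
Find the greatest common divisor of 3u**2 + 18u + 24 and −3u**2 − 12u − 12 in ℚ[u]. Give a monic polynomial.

By polynomial division,
  3u**2 + 18u + 24 = (−1)(−3u**2 − 12u − 12) + (6u + 12)
  −3u**2 − 12u − 12 = (−(1/2)u − 1)(6u + 12) + (0)
Last nonzero remainder: 6u + 12. Dividing through by 6 gives the monic gcd u + 2.

u + 2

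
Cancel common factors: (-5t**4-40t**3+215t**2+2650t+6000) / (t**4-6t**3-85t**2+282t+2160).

By polynomial division,
  -5t**4-40t**3+215t**2+2650t+6000 = (-5)(t**4-6t**3-85t**2+282t+2160) + (-70t**3-210t**2+4060t+16800)
  t**4-6t**3-85t**2+282t+2160 = (-(1/70)t+9/70)(-70t**3-210t**2+4060t+16800) + (0)
Last nonzero remainder: -70t**3-210t**2+4060t+16800. Dividing through by -70 gives the monic gcd t**3+3t**2-58t-240.
Cancel t**3+3t**2-58t-240 from numerator and denominator to get the reduced form.

(-5t-25)/(t-9)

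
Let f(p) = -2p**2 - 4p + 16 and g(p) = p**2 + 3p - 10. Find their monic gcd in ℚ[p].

By polynomial division,
  -2p**2 - 4p + 16 = (-2)(p**2 + 3p - 10) + (2p - 4)
  p**2 + 3p - 10 = ((1/2)p + 5/2)(2p - 4) + (0)
Last nonzero remainder: 2p - 4. Dividing through by 2 gives the monic gcd p - 2.

p - 2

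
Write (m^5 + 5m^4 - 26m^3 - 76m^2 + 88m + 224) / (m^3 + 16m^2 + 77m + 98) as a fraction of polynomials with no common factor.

By polynomial division,
  m^5 + 5m^4 - 26m^3 - 76m^2 + 88m + 224 = (m^2 - 11m + 73)(m^3 + 16m^2 + 77m + 98) + (-495m^2 - 4455m - 6930)
  m^3 + 16m^2 + 77m + 98 = (-(1/495)m - 7/495)(-495m^2 - 4455m - 6930) + (0)
Last nonzero remainder: -495m^2 - 4455m - 6930. Dividing through by -495 gives the monic gcd m^2 + 9m + 14.
Cancel m^2 + 9m + 14 from numerator and denominator to get the reduced form.

(m^3 - 4m^2 - 4m + 16)/(m + 7)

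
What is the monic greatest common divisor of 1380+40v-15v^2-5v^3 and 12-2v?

By polynomial division,
  -5v^3-15v^2+40v+1380 = ((5/2)v^2+(45/2)v+115)(-2v+12) + (0)
Last nonzero remainder: -2v+12. Dividing through by -2 gives the monic gcd v-6.

-6+v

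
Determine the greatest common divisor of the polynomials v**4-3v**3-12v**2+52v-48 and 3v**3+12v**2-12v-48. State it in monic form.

v**2+2v-8

By polynomial division,
  v**4-3v**3-12v**2+52v-48 = ((1/3)v-7/3)(3v**3+12v**2-12v-48) + (20v**2+40v-160)
  3v**3+12v**2-12v-48 = ((3/20)v+3/10)(20v**2+40v-160) + (0)
Last nonzero remainder: 20v**2+40v-160. Dividing through by 20 gives the monic gcd v**2+2v-8.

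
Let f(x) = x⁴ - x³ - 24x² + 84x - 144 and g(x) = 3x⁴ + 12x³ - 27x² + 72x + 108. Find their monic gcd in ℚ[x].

x³ + 3x² - 12x + 36

By polynomial division,
  x⁴ - x³ - 24x² + 84x - 144 = (1/3)(3x⁴ + 12x³ - 27x² + 72x + 108) + (-5x³ - 15x² + 60x - 180)
  3x⁴ + 12x³ - 27x² + 72x + 108 = (-(3/5)x - 3/5)(-5x³ - 15x² + 60x - 180) + (0)
Last nonzero remainder: -5x³ - 15x² + 60x - 180. Dividing through by -5 gives the monic gcd x³ + 3x² - 12x + 36.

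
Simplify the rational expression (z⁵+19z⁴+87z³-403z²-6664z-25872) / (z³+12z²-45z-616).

By polynomial division,
  z⁵+19z⁴+87z³-403z²-6664z-25872 = (z²+7z+48)(z³+12z²-45z-616) + (-48z²-192z+3696)
  z³+12z²-45z-616 = (-(1/48)z-1/6)(-48z²-192z+3696) + (0)
Last nonzero remainder: -48z²-192z+3696. Dividing through by -48 gives the monic gcd z²+4z-77.
Cancel z²+4z-77 from numerator and denominator to get the reduced form.

(z³+15z²+104z+336)/(z+8)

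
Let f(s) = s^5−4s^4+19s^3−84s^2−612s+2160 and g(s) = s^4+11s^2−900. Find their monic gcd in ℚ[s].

s^3−5s^2+36s−180

By polynomial division,
  s^5−4s^4+19s^3−84s^2−612s+2160 = (s−4)(s^4+11s^2−900) + (8s^3−40s^2+288s−1440)
  s^4+11s^2−900 = ((1/8)s+5/8)(8s^3−40s^2+288s−1440) + (0)
Last nonzero remainder: 8s^3−40s^2+288s−1440. Dividing through by 8 gives the monic gcd s^3−5s^2+36s−180.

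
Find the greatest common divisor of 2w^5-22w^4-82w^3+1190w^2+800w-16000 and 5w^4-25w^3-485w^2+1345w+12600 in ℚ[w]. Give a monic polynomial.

By polynomial division,
  2w^5-22w^4-82w^3+1190w^2+800w-16000 = ((2/5)w-12/5)(5w^4-25w^3-485w^2+1345w+12600) + (52w^3-512w^2-1012w+14240)
  5w^4-25w^3-485w^2+1345w+12600 = ((5/52)w+315/676)(52w^3-512w^2-1012w+14240) + (-(25200/169)w^2+(75600/169)w+1008000/169)
  52w^3-512w^2-1012w+14240 = (-(2197/6300)w+15041/6300)(-(25200/169)w^2+(75600/169)w+1008000/169) + (0)
Last nonzero remainder: -(25200/169)w^2+(75600/169)w+1008000/169. Dividing through by -25200/169 gives the monic gcd w^2-3w-40.

w^2-3w-40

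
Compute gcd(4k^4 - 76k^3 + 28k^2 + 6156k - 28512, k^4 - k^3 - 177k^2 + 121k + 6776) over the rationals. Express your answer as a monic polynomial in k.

k^2 - 19k + 88

By polynomial division,
  4k^4 - 76k^3 + 28k^2 + 6156k - 28512 = (4)(k^4 - k^3 - 177k^2 + 121k + 6776) + (-72k^3 + 736k^2 + 5672k - 55616)
  k^4 - k^3 - 177k^2 + 121k + 6776 = (-(1/72)k - 83/648)(-72k^3 + 736k^2 + 5672k - 55616) + (-(320/81)k^2 + (6080/81)k - 28160/81)
  -72k^3 + 736k^2 + 5672k - 55616 = ((729/40)k + 6399/40)(-(320/81)k^2 + (6080/81)k - 28160/81) + (0)
Last nonzero remainder: -(320/81)k^2 + (6080/81)k - 28160/81. Dividing through by -320/81 gives the monic gcd k^2 - 19k + 88.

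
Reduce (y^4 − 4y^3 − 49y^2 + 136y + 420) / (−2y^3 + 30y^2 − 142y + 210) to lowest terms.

(−y^2 − 8y − 12)/(2y − 6)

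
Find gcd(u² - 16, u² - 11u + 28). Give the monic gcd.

u - 4

Apply the Euclidean algorithm:
  u² - 16 = (u² - 11u + 28) + (11u - 44)
  u² - 11u + 28 = ((1/11)u - 7/11)(11u - 44) + (0)
Last nonzero remainder: 11u - 44. Dividing through by 11 gives the monic gcd u - 4.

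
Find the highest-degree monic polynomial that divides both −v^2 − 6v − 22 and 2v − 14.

1

Euclidean algorithm in ℚ[v]:
  −v^2 − 6v − 22 = (−(1/2)v − 13/2)(2v − 14) + (−113)
  2v − 14 = (−(2/113)v + 14/113)(−113) + (0)
The last nonzero remainder is the constant −113, so the polynomials are coprime and gcd = 1.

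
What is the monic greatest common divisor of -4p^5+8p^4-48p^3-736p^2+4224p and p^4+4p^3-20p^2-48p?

p^3+2p^2-24p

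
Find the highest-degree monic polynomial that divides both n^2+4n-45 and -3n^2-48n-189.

Repeated division with remainder:
  n^2+4n-45 = (-1/3)(-3n^2-48n-189) + (-12n-108)
  -3n^2-48n-189 = ((1/4)n+7/4)(-12n-108) + (0)
Last nonzero remainder: -12n-108. Dividing through by -12 gives the monic gcd n+9.

n+9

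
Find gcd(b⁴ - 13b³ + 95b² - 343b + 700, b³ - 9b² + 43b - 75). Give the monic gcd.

b² - 6b + 25

Apply the Euclidean algorithm:
  b⁴ - 13b³ + 95b² - 343b + 700 = (b - 4)(b³ - 9b² + 43b - 75) + (16b² - 96b + 400)
  b³ - 9b² + 43b - 75 = ((1/16)b - 3/16)(16b² - 96b + 400) + (0)
Last nonzero remainder: 16b² - 96b + 400. Dividing through by 16 gives the monic gcd b² - 6b + 25.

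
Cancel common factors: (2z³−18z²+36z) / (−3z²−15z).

(−2z²+18z−36)/(3z+15)

Euclidean algorithm in ℚ[z]:
  2z³−18z²+36z = (−(2/3)z+28/3)(−3z²−15z) + (176z)
  −3z²−15z = (−(3/176)z−15/176)(176z) + (0)
Last nonzero remainder: 176z. Dividing through by 176 gives the monic gcd z.
Cancel z from numerator and denominator to get the reduced form.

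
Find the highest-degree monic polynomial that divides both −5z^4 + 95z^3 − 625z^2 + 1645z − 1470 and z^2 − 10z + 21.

z^2 − 10z + 21

Apply the Euclidean algorithm:
  −5z^4 + 95z^3 − 625z^2 + 1645z − 1470 = (−5z^2 + 45z − 70)(z^2 − 10z + 21) + (0)
The last nonzero remainder z^2 − 10z + 21 is already monic.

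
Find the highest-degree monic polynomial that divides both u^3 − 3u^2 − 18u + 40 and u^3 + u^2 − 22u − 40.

u^2 − u − 20

Euclidean algorithm in ℚ[u]:
  u^3 − 3u^2 − 18u + 40 = (u^3 + u^2 − 22u − 40) + (−4u^2 + 4u + 80)
  u^3 + u^2 − 22u − 40 = (−(1/4)u − 1/2)(−4u^2 + 4u + 80) + (0)
Last nonzero remainder: −4u^2 + 4u + 80. Dividing through by −4 gives the monic gcd u^2 − u − 20.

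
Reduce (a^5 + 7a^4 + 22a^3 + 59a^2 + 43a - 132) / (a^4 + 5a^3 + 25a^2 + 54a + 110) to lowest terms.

(a^3 + 6a^2 + 5a - 12)/(a^2 + 4a + 10)

Repeated division with remainder:
  a^5 + 7a^4 + 22a^3 + 59a^2 + 43a - 132 = (a + 2)(a^4 + 5a^3 + 25a^2 + 54a + 110) + (-13a^3 - 45a^2 - 175a - 352)
  a^4 + 5a^3 + 25a^2 + 54a + 110 = (-(1/13)a - 20/169)(-13a^3 - 45a^2 - 175a - 352) + ((1050/169)a^2 + (1050/169)a + 11550/169)
  -13a^3 - 45a^2 - 175a - 352 = (-(2197/1050)a - 2704/525)((1050/169)a^2 + (1050/169)a + 11550/169) + (0)
Last nonzero remainder: (1050/169)a^2 + (1050/169)a + 11550/169. Dividing through by 1050/169 gives the monic gcd a^2 + a + 11.
Cancel a^2 + a + 11 from numerator and denominator to get the reduced form.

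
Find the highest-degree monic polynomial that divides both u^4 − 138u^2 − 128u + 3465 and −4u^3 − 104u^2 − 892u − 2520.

u^2 + 16u + 63

By polynomial division,
  u^4 − 138u^2 − 128u + 3465 = (−(1/4)u + 13/2)(−4u^3 − 104u^2 − 892u − 2520) + (315u^2 + 5040u + 19845)
  −4u^3 − 104u^2 − 892u − 2520 = (−(4/315)u − 8/63)(315u^2 + 5040u + 19845) + (0)
Last nonzero remainder: 315u^2 + 5040u + 19845. Dividing through by 315 gives the monic gcd u^2 + 16u + 63.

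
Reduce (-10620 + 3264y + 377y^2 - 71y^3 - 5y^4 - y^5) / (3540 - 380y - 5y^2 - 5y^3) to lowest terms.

Euclidean algorithm in ℚ[y]:
  -y^5 - 5y^4 - 71y^3 + 377y^2 + 3264y - 10620 = ((1/5)y^2 + (4/5)y - 9/5)(-5y^3 - 5y^2 - 380y + 3540) + (-36y^2 - 252y - 4248)
  -5y^3 - 5y^2 - 380y + 3540 = ((5/36)y - 5/6)(-36y^2 - 252y - 4248) + (0)
Last nonzero remainder: -36y^2 - 252y - 4248. Dividing through by -36 gives the monic gcd y^2 + 7y + 118.
Cancel y^2 + 7y + 118 from numerator and denominator to get the reduced form.

(90 - 33y - 2y^2 + y^3)/(-30 + 5y)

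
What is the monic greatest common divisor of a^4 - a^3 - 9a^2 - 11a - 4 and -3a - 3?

a + 1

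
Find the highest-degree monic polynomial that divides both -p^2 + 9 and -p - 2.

1

Apply the Euclidean algorithm:
  -p^2 + 9 = (p - 2)(-p - 2) + (5)
  -p - 2 = (-(1/5)p - 2/5)(5) + (0)
The last nonzero remainder is the constant 5, so the polynomials are coprime and gcd = 1.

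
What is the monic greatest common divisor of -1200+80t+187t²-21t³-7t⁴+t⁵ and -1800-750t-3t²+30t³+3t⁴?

-20-t+t²

By polynomial division,
  t⁵-7t⁴-21t³+187t²+80t-1200 = ((1/3)t-17/3)(3t⁴+30t³-3t²-750t-1800) + (150t³+420t²-3570t-11400)
  3t⁴+30t³-3t²-750t-1800 = ((1/50)t+18/125)(150t³+420t²-3570t-11400) + ((198/25)t²-(198/25)t-792/5)
  150t³+420t²-3570t-11400 = ((625/33)t+2375/33)((198/25)t²-(198/25)t-792/5) + (0)
Last nonzero remainder: (198/25)t²-(198/25)t-792/5. Dividing through by 198/25 gives the monic gcd t²-t-20.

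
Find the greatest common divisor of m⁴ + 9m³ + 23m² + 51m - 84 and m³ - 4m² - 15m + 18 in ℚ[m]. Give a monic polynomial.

Apply the Euclidean algorithm:
  m⁴ + 9m³ + 23m² + 51m - 84 = (m + 13)(m³ - 4m² - 15m + 18) + (90m² + 228m - 318)
  m³ - 4m² - 15m + 18 = ((1/90)m - 49/675)(90m² + 228m - 318) + ((1144/225)m - 1144/225)
  90m² + 228m - 318 = ((10125/572)m + 35775/572)((1144/225)m - 1144/225) + (0)
Last nonzero remainder: (1144/225)m - 1144/225. Dividing through by 1144/225 gives the monic gcd m - 1.

m - 1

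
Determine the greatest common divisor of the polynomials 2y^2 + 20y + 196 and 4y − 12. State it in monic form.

1

Euclidean algorithm in ℚ[y]:
  2y^2 + 20y + 196 = ((1/2)y + 13/2)(4y − 12) + (274)
  4y − 12 = ((2/137)y − 6/137)(274) + (0)
The last nonzero remainder is the constant 274, so the polynomials are coprime and gcd = 1.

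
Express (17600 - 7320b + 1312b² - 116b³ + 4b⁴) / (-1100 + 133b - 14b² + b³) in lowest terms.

(-1600 + 520b - 72b² + 4b³)/(100 - 3b + b²)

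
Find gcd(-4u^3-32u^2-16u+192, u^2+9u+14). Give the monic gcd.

1

By polynomial division,
  -4u^3-32u^2-16u+192 = (-4u+4)(u^2+9u+14) + (4u+136)
  u^2+9u+14 = ((1/4)u-25/4)(4u+136) + (864)
  4u+136 = ((1/216)u+17/108)(864) + (0)
The last nonzero remainder is the constant 864, so the polynomials are coprime and gcd = 1.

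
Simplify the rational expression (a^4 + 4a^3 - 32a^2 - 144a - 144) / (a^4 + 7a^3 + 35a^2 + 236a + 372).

By polynomial division,
  a^4 + 4a^3 - 32a^2 - 144a - 144 = (a^4 + 7a^3 + 35a^2 + 236a + 372) + (-3a^3 - 67a^2 - 380a - 516)
  a^4 + 7a^3 + 35a^2 + 236a + 372 = (-(1/3)a + 46/9)(-3a^3 - 67a^2 - 380a - 516) + ((2257/9)a^2 + (18056/9)a + 9028/3)
  -3a^3 - 67a^2 - 380a - 516 = (-(27/2257)a - 387/2257)((2257/9)a^2 + (18056/9)a + 9028/3) + (0)
Last nonzero remainder: (2257/9)a^2 + (18056/9)a + 9028/3. Dividing through by 2257/9 gives the monic gcd a^2 + 8a + 12.
Cancel a^2 + 8a + 12 from numerator and denominator to get the reduced form.

(a^2 - 4a - 12)/(a^2 - a + 31)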